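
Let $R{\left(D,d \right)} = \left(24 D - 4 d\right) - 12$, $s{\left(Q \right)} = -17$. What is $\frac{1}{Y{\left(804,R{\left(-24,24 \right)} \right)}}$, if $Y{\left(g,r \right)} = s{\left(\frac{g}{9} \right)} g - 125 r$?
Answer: $\frac{1}{71832} \approx 1.3921 \cdot 10^{-5}$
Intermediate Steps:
$R{\left(D,d \right)} = -12 - 4 d + 24 D$ ($R{\left(D,d \right)} = \left(- 4 d + 24 D\right) - 12 = -12 - 4 d + 24 D$)
$Y{\left(g,r \right)} = - 125 r - 17 g$ ($Y{\left(g,r \right)} = - 17 g - 125 r = - 125 r - 17 g$)
$\frac{1}{Y{\left(804,R{\left(-24,24 \right)} \right)}} = \frac{1}{- 125 \left(-12 - 96 + 24 \left(-24\right)\right) - 13668} = \frac{1}{- 125 \left(-12 - 96 - 576\right) - 13668} = \frac{1}{\left(-125\right) \left(-684\right) - 13668} = \frac{1}{85500 - 13668} = \frac{1}{71832}$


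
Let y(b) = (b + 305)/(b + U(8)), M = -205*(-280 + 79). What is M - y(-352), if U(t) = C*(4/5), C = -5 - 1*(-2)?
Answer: 73015025/1772 ≈ 41205.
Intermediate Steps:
C = -3 (C = -5 + 2 = -3)
M = 41205 (M = -205*(-201) = 41205)
U(t) = -12/5
y(b) = (305 + b)/(-12/5 + b) (y(b) = (b + 305)/(b - 12/5) = (305 + b)/(-12/5 + b))
M - y(-352) = 41205 - 5*(305 - 352)/(-12 + 5*(-352)) = 41205 - 5*(-47)/(-12 - 1760) = 41205 - 5*(-47)/(-1772) = 41205 - 5*(-1)*(-47)/1772 = 41205 - 1*235/1772 = 41205 - 235/1772 = 73015025/1772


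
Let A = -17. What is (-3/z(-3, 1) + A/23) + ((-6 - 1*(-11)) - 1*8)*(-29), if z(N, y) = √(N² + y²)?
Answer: 1984/23 - 3*√10/10 ≈ 85.312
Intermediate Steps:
(-3/z(-3, 1) + A/23) + ((-6 - 1*(-11)) - 1*8)*(-29) = (-3/√((-3)² + 1²) - 17/23) + ((-6 - 1*(-11)) - 1*8)*(-29) = (-3/√(9 + 1) - 17*1/23) + ((-6 + 11) - 8)*(-29) = (-3*√10/10 - 17/23) + (5 - 8)*(-29) = (-3*√10/10 - 17/23) - 3*(-29) = (-3*√10/10 - 17/23) + 87 = (-17/23 - 3*√10/10) + 87 = 1984/23 - 3*√10/10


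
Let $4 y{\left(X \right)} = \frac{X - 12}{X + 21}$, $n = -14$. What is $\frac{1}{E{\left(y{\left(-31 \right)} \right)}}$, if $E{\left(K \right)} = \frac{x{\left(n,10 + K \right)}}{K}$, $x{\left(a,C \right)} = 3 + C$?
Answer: $\frac{43}{563} \approx 0.076377$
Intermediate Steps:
$y{\left(X \right)} = \frac{-12 + X}{4 \left(21 + X\right)}$ ($y{\left(X \right)} = \frac{\left(X - 12\right) \frac{1}{X + 21}}{4} = \frac{\left(-12 + X\right) \frac{1}{21 + X}}{4} = \frac{\frac{1}{21 + X} \left(-12 + X\right)}{4} = \frac{-12 + X}{4 \left(21 + X\right)}$)
$E{\left(K \right)} = \frac{13 + K}{K}$ ($E{\left(K \right)} = \frac{3 + \left(10 + K\right)}{K} = \frac{13 + K}{K}$)
$\frac{1}{E{\left(y{\left(-31 \right)} \right)}} = \frac{1}{\frac{1}{\frac{1}{4} \frac{1}{21 - 31} \left(-12 - 31\right)} \left(13 + \frac{-12 - 31}{4 \left(21 - 31\right)}\right)} = \frac{1}{\frac{1}{\frac{1}{4} \frac{1}{-10} \left(-43\right)} \left(13 + \frac{1}{4} \frac{1}{-10} \left(-43\right)\right)} = \frac{1}{\frac{1}{\frac{1}{4} \left(- \frac{1}{10}\right) \left(-43\right)} \left(13 + \frac{1}{4} \left(- \frac{1}{10}\right) \left(-43\right)\right)} = \frac{1}{\frac{1}{\frac{43}{40}} \left(13 + \frac{43}{40}\right)} = \frac{1}{\frac{40}{43} \cdot \frac{563}{40}} = \frac{1}{\frac{563}{43}} = \frac{43}{563}$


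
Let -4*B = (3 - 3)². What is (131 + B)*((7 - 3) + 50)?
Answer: 7074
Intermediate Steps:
B = 0 (B = -(3 - 3)²/4 = -¼*0² = -¼*0 = 0)
(131 + B)*((7 - 3) + 50) = (131 + 0)*((7 - 3) + 50) = 131*(4 + 50) = 131*54 = 7074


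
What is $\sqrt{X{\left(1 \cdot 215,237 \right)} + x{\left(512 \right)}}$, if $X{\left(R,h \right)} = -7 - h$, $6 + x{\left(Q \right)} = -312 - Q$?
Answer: $i \sqrt{1074} \approx 32.772 i$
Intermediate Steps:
$x{\left(Q \right)} = -318 - Q$ ($x{\left(Q \right)} = -6 - \left(312 + Q\right) = -318 - Q$)
$\sqrt{X{\left(1 \cdot 215,237 \right)} + x{\left(512 \right)}} = \sqrt{\left(-7 - 237\right) - 830} = \sqrt{-244 - 830} = \sqrt{-1074} = i \sqrt{1074}$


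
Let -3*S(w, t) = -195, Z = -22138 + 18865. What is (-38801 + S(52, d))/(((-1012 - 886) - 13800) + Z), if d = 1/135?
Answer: 38736/18971 ≈ 2.0419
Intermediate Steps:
d = 1/135 ≈ 0.0074074
Z = -3273
S(w, t) = 65 (S(w, t) = -1/3*(-195) = 65)
(-38801 + S(52, d))/(((-1012 - 886) - 13800) + Z) = (-38801 + 65)/(((-1012 - 886) - 13800) - 3273) = -38736/((-1898 - 13800) - 3273) = -38736/(-15698 - 3273) = -38736/(-18971) = -38736*(-1/18971) = 38736/18971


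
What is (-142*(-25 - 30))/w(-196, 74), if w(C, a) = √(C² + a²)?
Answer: 3905*√10973/10973 ≈ 37.279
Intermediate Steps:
(-142*(-25 - 30))/w(-196, 74) = (-142*(-25 - 30))/(√((-196)² + 74²)) = (-142*(-55))/(√(38416 + 5476)) = 7810/(√43892) = 7810/((2*√10973)) = 7810*(√10973/21946) = 3905*√10973/10973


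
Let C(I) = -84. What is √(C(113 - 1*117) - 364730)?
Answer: I*√364814 ≈ 604.0*I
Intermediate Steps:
√(C(113 - 1*117) - 364730) = √(-84 - 364730) = √(-364814) = I*√364814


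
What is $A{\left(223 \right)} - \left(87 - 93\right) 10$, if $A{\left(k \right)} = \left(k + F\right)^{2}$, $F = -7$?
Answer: $46716$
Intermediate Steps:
$A{\left(k \right)} = \left(-7 + k\right)^{2}$ ($A{\left(k \right)} = \left(k - 7\right)^{2} = \left(-7 + k\right)^{2}$)
$A{\left(223 \right)} - \left(87 - 93\right) 10 = \left(-7 + 223\right)^{2} - \left(87 - 93\right) 10 = 216^{2} - \left(-6\right) 10 = 46656 - -60 = 46656 + 60 = 46716$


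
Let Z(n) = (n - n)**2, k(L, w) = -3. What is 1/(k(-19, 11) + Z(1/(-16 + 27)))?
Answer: -1/3 ≈ -0.33333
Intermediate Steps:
Z(n) = 0 (Z(n) = 0**2 = 0)
1/(k(-19, 11) + Z(1/(-16 + 27))) = 1/(-3 + 0) = 1/(-3) = -1/3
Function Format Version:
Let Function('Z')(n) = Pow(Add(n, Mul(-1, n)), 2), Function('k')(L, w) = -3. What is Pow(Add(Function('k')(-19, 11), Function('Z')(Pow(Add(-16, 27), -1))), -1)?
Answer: Rational(-1, 3) ≈ -0.33333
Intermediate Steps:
Function('Z')(n) = 0 (Function('Z')(n) = Pow(0, 2) = 0)
Pow(Add(Function('k')(-19, 11), Function('Z')(Pow(Add(-16, 27), -1))), -1) = Pow(Add(-3, 0), -1) = Pow(-3, -1) = Rational(-1, 3)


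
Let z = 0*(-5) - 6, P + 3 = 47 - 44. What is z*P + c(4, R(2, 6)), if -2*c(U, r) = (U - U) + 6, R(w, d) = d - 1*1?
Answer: -3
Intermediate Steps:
P = 0 (P = -3 + (47 - 44) = -3 + 3 = 0)
R(w, d) = -1 + d (R(w, d) = d - 1 = -1 + d)
z = -6 (z = 0 - 6 = -6)
c(U, r) = -3 (c(U, r) = -((U - U) + 6)/2 = -(0 + 6)/2 = -½*6 = -3)
z*P + c(4, R(2, 6)) = -6*0 - 3 = 0 - 3 = -3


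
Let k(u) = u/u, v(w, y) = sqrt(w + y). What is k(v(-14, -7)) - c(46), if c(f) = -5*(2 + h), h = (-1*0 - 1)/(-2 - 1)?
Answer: 38/3 ≈ 12.667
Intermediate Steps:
h = 1/3 (h = (0 - 1)/(-3) = -1*(-1/3) = 1/3 ≈ 0.33333)
k(u) = 1
c(f) = -35/3 (c(f) = -5*(2 + 1/3) = -5*7/3 = -35/3)
k(v(-14, -7)) - c(46) = 1 - 1*(-35/3) = 1 + 35/3 = 38/3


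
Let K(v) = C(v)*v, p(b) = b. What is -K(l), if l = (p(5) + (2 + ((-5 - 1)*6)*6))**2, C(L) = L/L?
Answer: -43681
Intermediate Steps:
C(L) = 1
l = 43681 (l = (5 + (2 + ((-5 - 1)*6)*6))**2 = (5 + (2 - 6*6*6))**2 = (5 + (2 - 36*6))**2 = (5 + (2 - 216))**2 = (5 - 214)**2 = (-209)**2 = 43681)
K(v) = v (K(v) = 1*v = v)
-K(l) = -1*43681 = -43681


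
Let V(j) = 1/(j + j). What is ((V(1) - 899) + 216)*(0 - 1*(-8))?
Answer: -5460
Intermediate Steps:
V(j) = 1/(2*j)
((V(1) - 899) + 216)*(0 - 1*(-8)) = (((1/2)/1 - 899) + 216)*(0 - 1*(-8)) = (((1/2)*1 - 899) + 216)*(0 + 8) = ((1/2 - 899) + 216)*8 = (-1797/2 + 216)*8 = -1365/2*8 = -5460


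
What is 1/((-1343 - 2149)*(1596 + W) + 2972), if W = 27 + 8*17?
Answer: -1/6139456 ≈ -1.6288e-7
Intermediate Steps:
W = 163 (W = 27 + 136 = 163)
1/((-1343 - 2149)*(1596 + W) + 2972) = 1/((-1343 - 2149)*(1596 + 163) + 2972) = 1/(-3492*1759 + 2972) = 1/(-6142428 + 2972) = 1/(-6139456) = -1/6139456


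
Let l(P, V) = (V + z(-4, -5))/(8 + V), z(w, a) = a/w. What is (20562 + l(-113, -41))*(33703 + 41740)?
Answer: 68259392983/44 ≈ 1.5513e+9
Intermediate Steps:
l(P, V) = (5/4 + V)/(8 + V) (l(P, V) = (V - 5/(-4))/(8 + V) = (V - 5*(-¼))/(8 + V) = (V + 5/4)/(8 + V) = (5/4 + V)/(8 + V))
(20562 + l(-113, -41))*(33703 + 41740) = (20562 + (5/4 - 41)/(8 - 41))*(33703 + 41740) = (20562 - 159/4/(-33))*75443 = (20562 - 1/33*(-159/4))*75443 = (20562 + 53/44)*75443 = (904781/44)*75443 = 68259392983/44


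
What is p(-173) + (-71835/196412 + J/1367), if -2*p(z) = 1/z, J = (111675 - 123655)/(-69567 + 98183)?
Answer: -60337940226801/166150470634484 ≈ -0.36315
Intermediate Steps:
J = -2995/7154 (J = -11980/28616 = -11980*1/28616 = -2995/7154 ≈ -0.41865)
p(z) = -1/(2*z)
p(-173) + (-71835/196412 + J/1367) = -½/(-173) + (-71835/196412 - 2995/7154/1367) = -½*(-1/173) + (-71835*1/196412 - 2995/7154*1/1367) = 1/346 + (-71835/196412 - 2995/9779518) = 1/346 - 351549964735/960407344708 = -60337940226801/166150470634484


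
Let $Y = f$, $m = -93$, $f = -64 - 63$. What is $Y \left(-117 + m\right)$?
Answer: $26670$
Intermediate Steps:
$f = -127$ ($f = -64 - 63 = -127$)
$Y = -127$
$Y \left(-117 + m\right) = - 127 \left(-117 - 93\right) = \left(-127\right) \left(-210\right) = 26670$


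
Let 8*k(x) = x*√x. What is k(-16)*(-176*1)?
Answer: 1408*I ≈ 1408.0*I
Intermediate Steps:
k(x) = x^(3/2)/8 (k(x) = (x*√x)/8 = x^(3/2)/8)
k(-16)*(-176*1) = ((-16)^(3/2)/8)*(-176*1) = ((-64*I)/8)*(-176) = -8*I*(-176) = 1408*I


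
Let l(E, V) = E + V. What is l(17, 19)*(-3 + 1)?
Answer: -72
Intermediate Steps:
l(17, 19)*(-3 + 1) = (17 + 19)*(-3 + 1) = 36*(-2) = -72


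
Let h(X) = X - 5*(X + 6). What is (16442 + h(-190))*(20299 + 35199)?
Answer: 953011656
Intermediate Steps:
h(X) = -30 - 4*X (h(X) = X - 5*(6 + X) = X + (-30 - 5*X) = -30 - 4*X)
(16442 + h(-190))*(20299 + 35199) = (16442 + (-30 - 4*(-190)))*(20299 + 35199) = (16442 + (-30 + 760))*55498 = (16442 + 730)*55498 = 17172*55498 = 953011656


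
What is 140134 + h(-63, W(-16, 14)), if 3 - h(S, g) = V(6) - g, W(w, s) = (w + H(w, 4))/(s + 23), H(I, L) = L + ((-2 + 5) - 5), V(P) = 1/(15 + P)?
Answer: 108886118/777 ≈ 1.4014e+5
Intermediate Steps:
H(I, L) = -2 + L (H(I, L) = L + (3 - 5) = L - 2 = -2 + L)
W(w, s) = (2 + w)/(23 + s) (W(w, s) = (w + (-2 + 4))/(s + 23) = (w + 2)/(23 + s) = (2 + w)/(23 + s))
h(S, g) = 62/21 + g (h(S, g) = 3 - (1/(15 + 6) - g) = 3 - (1/21 - g) = 3 + (-1/21 + g) = 62/21 + g)
140134 + h(-63, W(-16, 14)) = 140134 + (62/21 + (2 - 16)/(23 + 14)) = 140134 + (62/21 - 14/37) = 140134 + 2000/777 = 108886118/777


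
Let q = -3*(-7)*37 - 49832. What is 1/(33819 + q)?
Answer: -1/15236 ≈ -6.5634e-5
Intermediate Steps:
q = -49055 (q = 21*37 - 49832 = 777 - 49832 = -49055)
1/(33819 + q) = 1/(33819 - 49055) = 1/(-15236) = -1/15236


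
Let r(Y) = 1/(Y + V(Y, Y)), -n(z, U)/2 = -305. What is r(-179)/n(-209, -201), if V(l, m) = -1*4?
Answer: -1/111630 ≈ -8.9582e-6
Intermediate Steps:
n(z, U) = 610 (n(z, U) = -2*(-305) = 610)
V(l, m) = -4
r(Y) = 1/(-4 + Y) (r(Y) = 1/(Y - 4) = 1/(-4 + Y))
r(-179)/n(-209, -201) = 1/(-4 - 179*610) = (1/610)/(-183) = -1/183*1/610 = -1/111630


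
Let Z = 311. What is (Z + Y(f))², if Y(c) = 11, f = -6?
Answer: 103684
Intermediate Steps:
(Z + Y(f))² = (311 + 11)² = 322² = 103684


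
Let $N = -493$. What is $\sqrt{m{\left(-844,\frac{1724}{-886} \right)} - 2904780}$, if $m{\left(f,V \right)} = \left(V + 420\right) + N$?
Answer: $\frac{47 i \sqrt{258069207}}{443} \approx 1704.4 i$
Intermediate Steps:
$m{\left(f,V \right)} = -73 + V$ ($m{\left(f,V \right)} = \left(V + 420\right) - 493 = \left(420 + V\right) - 493 = -73 + V$)
$\sqrt{m{\left(-844,\frac{1724}{-886} \right)} - 2904780} = \sqrt{\left(-73 + \frac{1724}{-886}\right) - 2904780} = \sqrt{\left(-73 + 1724 \left(- \frac{1}{886}\right)\right) - 2904780} = \sqrt{\left(-73 - \frac{862}{443}\right) - 2904780} = \sqrt{- \frac{33201}{443} - 2904780} = \sqrt{- \frac{1286850741}{443}} = \frac{47 i \sqrt{258069207}}{443}$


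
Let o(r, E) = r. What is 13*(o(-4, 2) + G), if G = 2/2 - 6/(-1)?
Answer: 39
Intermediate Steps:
G = 7 (G = 2*(½) - 6*(-1) = 1 + 6 = 7)
13*(o(-4, 2) + G) = 13*(-4 + 7) = 13*3 = 39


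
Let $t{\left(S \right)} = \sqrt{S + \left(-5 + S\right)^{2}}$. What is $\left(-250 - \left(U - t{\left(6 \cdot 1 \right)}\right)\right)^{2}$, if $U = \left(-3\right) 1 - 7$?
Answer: $\left(240 - \sqrt{7}\right)^{2} \approx 56337.0$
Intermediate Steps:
$U = -10$ ($U = -3 - 7 = -10$)
$\left(-250 - \left(U - t{\left(6 \cdot 1 \right)}\right)\right)^{2} = \left(-250 + \left(\sqrt{6 \cdot 1 + \left(-5 + 6 \cdot 1\right)^{2}} - -10\right)\right)^{2} = \left(-250 + \left(\sqrt{6 + \left(-5 + 6\right)^{2}} + 10\right)\right)^{2} = \left(-250 + \left(\sqrt{6 + 1^{2}} + 10\right)\right)^{2} = \left(-250 + \left(\sqrt{6 + 1} + 10\right)\right)^{2} = \left(-250 + \left(\sqrt{7} + 10\right)\right)^{2} = \left(-250 + \left(10 + \sqrt{7}\right)\right)^{2} = \left(-240 + \sqrt{7}\right)^{2}$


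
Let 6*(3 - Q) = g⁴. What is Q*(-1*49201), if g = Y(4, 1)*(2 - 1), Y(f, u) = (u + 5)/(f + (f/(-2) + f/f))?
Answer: -49201/3 ≈ -16400.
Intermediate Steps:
Y(f, u) = (5 + u)/(1 + f/2) (Y(f, u) = (5 + u)/(f + (f*(-½) + 1)) = (5 + u)/(f + (-f/2 + 1)) = (5 + u)/(f + (1 - f/2)) = (5 + u)/(1 + f/2))
g = 2 (g = (2*(5 + 1)/(2 + 4))*(2 - 1) = (2*6/6)*1 = (2*(⅙)*6)*1 = 2*1 = 2)
Q = ⅓ (Q = 3 - ⅙*2⁴ = 3 - ⅙*16 = 3 - 8/3 = ⅓ ≈ 0.33333)
Q*(-1*49201) = (-1*49201)/3 = (⅓)*(-49201) = -49201/3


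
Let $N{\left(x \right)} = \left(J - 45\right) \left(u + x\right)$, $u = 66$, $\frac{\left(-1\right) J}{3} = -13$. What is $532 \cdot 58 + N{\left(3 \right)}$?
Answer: $30442$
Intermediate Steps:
$J = 39$ ($J = \left(-3\right) \left(-13\right) = 39$)
$N{\left(x \right)} = -396 - 6 x$ ($N{\left(x \right)} = \left(39 - 45\right) \left(66 + x\right) = - 6 \left(66 + x\right) = -396 - 6 x$)
$532 \cdot 58 + N{\left(3 \right)} = 532 \cdot 58 - 414 = 30856 - 414 = 30442$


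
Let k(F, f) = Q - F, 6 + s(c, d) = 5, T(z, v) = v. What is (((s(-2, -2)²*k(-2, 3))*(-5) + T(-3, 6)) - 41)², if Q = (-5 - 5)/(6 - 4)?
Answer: 400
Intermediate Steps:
Q = -5 (Q = -10/2 = -10*½ = -5)
s(c, d) = -1 (s(c, d) = -6 + 5 = -1)
k(F, f) = -5 - F
(((s(-2, -2)²*k(-2, 3))*(-5) + T(-3, 6)) - 41)² = ((((-1)²*(-5 - 1*(-2)))*(-5) + 6) - 41)² = (((1*(-5 + 2))*(-5) + 6) - 41)² = (((1*(-3))*(-5) + 6) - 41)² = ((-3*(-5) + 6) - 41)² = ((15 + 6) - 41)² = (21 - 41)² = (-20)² = 400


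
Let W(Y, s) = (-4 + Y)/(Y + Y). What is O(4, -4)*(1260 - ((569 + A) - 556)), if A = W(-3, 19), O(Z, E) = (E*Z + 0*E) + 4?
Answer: -14950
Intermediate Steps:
O(Z, E) = 4 + E*Z (O(Z, E) = (E*Z + 0) + 4 = E*Z + 4 = 4 + E*Z)
W(Y, s) = (-4 + Y)/(2*Y) (W(Y, s) = (-4 + Y)/((2*Y)) = (-4 + Y)*(1/(2*Y)) = (-4 + Y)/(2*Y))
A = 7/6 (A = (1/2)*(-4 - 3)/(-3) = (1/2)*(-1/3)*(-7) = 7/6 ≈ 1.1667)
O(4, -4)*(1260 - ((569 + A) - 556)) = (4 - 4*4)*(1260 - ((569 + 7/6) - 556)) = (4 - 16)*(1260 - (3421/6 - 556)) = -12*(1260 - 1*85/6) = -12*(1260 - 85/6) = -12*7475/6 = -14950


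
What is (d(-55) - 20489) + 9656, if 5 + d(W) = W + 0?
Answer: -10893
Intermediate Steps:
d(W) = -5 + W (d(W) = -5 + (W + 0) = -5 + W)
(d(-55) - 20489) + 9656 = ((-5 - 55) - 20489) + 9656 = (-60 - 20489) + 9656 = -20549 + 9656 = -10893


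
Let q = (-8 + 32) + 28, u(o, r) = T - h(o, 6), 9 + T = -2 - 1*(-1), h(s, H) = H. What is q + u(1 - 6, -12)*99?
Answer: -1532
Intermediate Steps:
T = -10 (T = -9 + (-2 - 1*(-1)) = -9 + (-2 + 1) = -9 - 1 = -10)
u(o, r) = -16 (u(o, r) = -10 - 1*6 = -10 - 6 = -16)
q = 52 (q = 24 + 28 = 52)
q + u(1 - 6, -12)*99 = 52 - 16*99 = 52 - 1584 = -1532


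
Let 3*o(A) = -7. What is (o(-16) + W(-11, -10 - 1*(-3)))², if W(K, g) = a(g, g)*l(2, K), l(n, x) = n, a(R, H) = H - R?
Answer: 49/9 ≈ 5.4444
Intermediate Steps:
o(A) = -7/3 (o(A) = (⅓)*(-7) = -7/3)
W(K, g) = 0 (W(K, g) = (g - g)*2 = 0*2 = 0)
(o(-16) + W(-11, -10 - 1*(-3)))² = (-7/3 + 0)² = (-7/3)² = 49/9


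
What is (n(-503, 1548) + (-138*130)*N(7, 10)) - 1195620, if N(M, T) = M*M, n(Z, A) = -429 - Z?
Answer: -2074606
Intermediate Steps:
N(M, T) = M**2
(n(-503, 1548) + (-138*130)*N(7, 10)) - 1195620 = ((-429 - 1*(-503)) - 138*130*7**2) - 1195620 = ((-429 + 503) - 17940*49) - 1195620 = (74 - 879060) - 1195620 = -878986 - 1195620 = -2074606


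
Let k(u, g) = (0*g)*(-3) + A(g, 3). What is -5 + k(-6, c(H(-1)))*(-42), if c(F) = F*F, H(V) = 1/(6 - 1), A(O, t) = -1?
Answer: 37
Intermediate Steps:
H(V) = ⅕ (H(V) = 1/5 = ⅕)
c(F) = F²
k(u, g) = -1 (k(u, g) = (0*g)*(-3) - 1 = 0*(-3) - 1 = 0 - 1 = -1)
-5 + k(-6, c(H(-1)))*(-42) = -5 - 1*(-42) = -5 + 42 = 37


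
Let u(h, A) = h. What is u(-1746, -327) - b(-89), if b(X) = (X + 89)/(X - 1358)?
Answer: -1746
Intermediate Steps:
b(X) = (89 + X)/(-1358 + X)
u(-1746, -327) - b(-89) = -1746 - (89 - 89)/(-1358 - 89) = -1746 - 0/(-1447) = -1746 - (-1)*0/1447 = -1746 - 1*0 = -1746 + 0 = -1746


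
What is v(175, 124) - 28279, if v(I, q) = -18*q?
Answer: -30511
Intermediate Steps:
v(175, 124) - 28279 = -18*124 - 28279 = -2232 - 28279 = -30511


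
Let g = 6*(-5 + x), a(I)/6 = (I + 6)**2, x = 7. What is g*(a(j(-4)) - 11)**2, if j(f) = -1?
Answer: 231852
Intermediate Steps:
a(I) = 6*(6 + I)**2 (a(I) = 6*(I + 6)**2 = 6*(6 + I)**2)
g = 12 (g = 6*(-5 + 7) = 6*2 = 12)
g*(a(j(-4)) - 11)**2 = 12*(6*(6 - 1)**2 - 11)**2 = 12*(6*5**2 - 11)**2 = 12*(6*25 - 11)**2 = 12*(150 - 11)**2 = 12*139**2 = 12*19321 = 231852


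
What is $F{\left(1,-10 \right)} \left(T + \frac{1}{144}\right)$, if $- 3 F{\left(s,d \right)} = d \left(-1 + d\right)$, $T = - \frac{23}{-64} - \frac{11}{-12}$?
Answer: $- \frac{40645}{864} \approx -47.043$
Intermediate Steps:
$T = \frac{245}{192}$ ($T = \left(-23\right) \left(- \frac{1}{64}\right) - - \frac{11}{12} = \frac{23}{64} + \frac{11}{12} = \frac{245}{192} \approx 1.276$)
$F{\left(s,d \right)} = - \frac{d \left(-1 + d\right)}{3}$
$F{\left(1,-10 \right)} \left(T + \frac{1}{144}\right) = \frac{1}{3} \left(-10\right) \left(1 - -10\right) \left(\frac{245}{192} + \frac{1}{144}\right) = \frac{1}{3} \left(-10\right) \left(1 + 10\right) \left(\frac{245}{192} + \frac{1}{144}\right) = \frac{1}{3} \left(-10\right) 11 \cdot \frac{739}{576} = \left(- \frac{110}{3}\right) \frac{739}{576} = - \frac{40645}{864}$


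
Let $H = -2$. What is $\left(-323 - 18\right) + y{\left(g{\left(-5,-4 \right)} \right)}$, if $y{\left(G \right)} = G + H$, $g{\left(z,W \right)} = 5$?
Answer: $-338$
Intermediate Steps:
$y{\left(G \right)} = -2 + G$ ($y{\left(G \right)} = G - 2 = -2 + G$)
$\left(-323 - 18\right) + y{\left(g{\left(-5,-4 \right)} \right)} = \left(-323 - 18\right) + \left(-2 + 5\right) = -341 + 3 = -338$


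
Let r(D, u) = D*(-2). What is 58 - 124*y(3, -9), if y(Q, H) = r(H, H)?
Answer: -2174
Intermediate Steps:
r(D, u) = -2*D
y(Q, H) = -2*H
58 - 124*y(3, -9) = 58 - (-248)*(-9) = 58 - 124*18 = 58 - 2232 = -2174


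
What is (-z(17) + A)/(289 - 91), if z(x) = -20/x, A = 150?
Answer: 1285/1683 ≈ 0.76352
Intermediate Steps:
(-z(17) + A)/(289 - 91) = (-(-20)/17 + 150)/(289 - 91) = (-(-20)/17 + 150)/198 = (-1*(-20/17) + 150)*(1/198) = (20/17 + 150)*(1/198) = (2570/17)*(1/198) = 1285/1683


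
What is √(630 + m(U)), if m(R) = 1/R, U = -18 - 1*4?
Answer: √304898/22 ≈ 25.099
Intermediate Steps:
U = -22 (U = -18 - 4 = -22)
√(630 + m(U)) = √(630 + 1/(-22)) = √(630 - 1/22) = √(13859/22) = √304898/22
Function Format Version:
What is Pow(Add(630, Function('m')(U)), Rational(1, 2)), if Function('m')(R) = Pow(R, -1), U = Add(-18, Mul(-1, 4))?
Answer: Mul(Rational(1, 22), Pow(304898, Rational(1, 2))) ≈ 25.099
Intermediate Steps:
U = -22 (U = Add(-18, -4) = -22)
Pow(Add(630, Function('m')(U)), Rational(1, 2)) = Pow(Add(630, Pow(-22, -1)), Rational(1, 2)) = Pow(Add(630, Rational(-1, 22)), Rational(1, 2)) = Pow(Rational(13859, 22), Rational(1, 2)) = Mul(Rational(1, 22), Pow(304898, Rational(1, 2)))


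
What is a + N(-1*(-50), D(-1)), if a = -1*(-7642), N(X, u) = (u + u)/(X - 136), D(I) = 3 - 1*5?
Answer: 328608/43 ≈ 7642.0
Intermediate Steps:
D(I) = -2 (D(I) = 3 - 5 = -2)
N(X, u) = 2*u/(-136 + X) (N(X, u) = (2*u)/(-136 + X) = 2*u/(-136 + X))
a = 7642
a + N(-1*(-50), D(-1)) = 7642 + 2*(-2)/(-136 - 1*(-50)) = 7642 + 2*(-2)/(-136 + 50) = 7642 + 2*(-2)/(-86) = 7642 + 2*(-2)*(-1/86) = 7642 + 2/43 = 328608/43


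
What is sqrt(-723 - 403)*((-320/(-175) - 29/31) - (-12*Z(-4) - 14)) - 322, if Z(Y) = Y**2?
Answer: -322 + 224479*I*sqrt(1126)/1085 ≈ -322.0 + 6942.5*I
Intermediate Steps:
sqrt(-723 - 403)*((-320/(-175) - 29/31) - (-12*Z(-4) - 14)) - 322 = sqrt(-723 - 403)*((-320/(-175) - 29/31) - (-12*(-4)**2 - 14)) - 322 = sqrt(-1126)*((-320*(-1/175) - 29*1/31) - (-12*16 - 14)) - 322 = (I*sqrt(1126))*((64/35 - 29/31) - (-192 - 14)) - 322 = (I*sqrt(1126))*(969/1085 - 1*(-206)) - 322 = (I*sqrt(1126))*(969/1085 + 206) - 322 = (I*sqrt(1126))*(224479/1085) - 322 = 224479*I*sqrt(1126)/1085 - 322 = -322 + 224479*I*sqrt(1126)/1085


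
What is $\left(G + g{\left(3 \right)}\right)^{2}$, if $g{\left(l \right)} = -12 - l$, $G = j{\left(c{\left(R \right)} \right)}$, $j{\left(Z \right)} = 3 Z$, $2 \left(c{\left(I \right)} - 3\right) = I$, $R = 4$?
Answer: $0$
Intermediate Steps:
$c{\left(I \right)} = 3 + \frac{I}{2}$
$G = 15$ ($G = 3 \left(3 + \frac{1}{2} \cdot 4\right) = 3 \left(3 + 2\right) = 3 \cdot 5 = 15$)
$\left(G + g{\left(3 \right)}\right)^{2} = \left(15 - 15\right)^{2} = 0^{2} = 0$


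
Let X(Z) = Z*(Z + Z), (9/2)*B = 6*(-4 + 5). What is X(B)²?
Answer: 1024/81 ≈ 12.642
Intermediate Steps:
B = 4/3 (B = 2*(6*(-4 + 5))/9 = 2*(6*1)/9 = (2/9)*6 = 4/3 ≈ 1.3333)
X(Z) = 2*Z² (X(Z) = Z*(2*Z) = 2*Z²)
X(B)² = (2*(4/3)²)² = (2*(16/9))² = (32/9)² = 1024/81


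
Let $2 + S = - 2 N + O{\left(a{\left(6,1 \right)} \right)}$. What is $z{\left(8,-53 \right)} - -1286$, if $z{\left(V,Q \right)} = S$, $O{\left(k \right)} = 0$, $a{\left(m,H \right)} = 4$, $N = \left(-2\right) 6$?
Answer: $1308$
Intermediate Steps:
$N = -12$
$S = 22$ ($S = -2 + \left(\left(-2\right) \left(-12\right) + 0\right) = -2 + \left(24 + 0\right) = -2 + 24 = 22$)
$z{\left(V,Q \right)} = 22$
$z{\left(8,-53 \right)} - -1286 = 22 - -1286 = 22 + 1286 = 1308$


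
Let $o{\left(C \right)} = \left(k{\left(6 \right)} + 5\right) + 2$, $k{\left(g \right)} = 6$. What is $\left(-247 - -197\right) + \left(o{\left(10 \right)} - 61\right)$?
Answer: $-98$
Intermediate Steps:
$o{\left(C \right)} = 13$ ($o{\left(C \right)} = \left(6 + 5\right) + 2 = 11 + 2 = 13$)
$\left(-247 - -197\right) + \left(o{\left(10 \right)} - 61\right) = \left(-247 - -197\right) + \left(13 - 61\right) = \left(-247 + 197\right) - 48 = -50 - 48 = -98$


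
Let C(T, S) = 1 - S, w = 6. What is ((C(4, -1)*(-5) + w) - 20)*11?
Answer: -264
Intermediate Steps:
((C(4, -1)*(-5) + w) - 20)*11 = (((1 - 1*(-1))*(-5) + 6) - 20)*11 = (((1 + 1)*(-5) + 6) - 20)*11 = ((2*(-5) + 6) - 20)*11 = ((-10 + 6) - 20)*11 = (-4 - 20)*11 = -24*11 = -264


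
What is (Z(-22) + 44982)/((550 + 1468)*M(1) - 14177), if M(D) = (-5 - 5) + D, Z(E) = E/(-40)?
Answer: -899651/646780 ≈ -1.3910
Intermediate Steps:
Z(E) = -E/40 (Z(E) = E*(-1/40) = -E/40)
M(D) = -10 + D
(Z(-22) + 44982)/((550 + 1468)*M(1) - 14177) = (-1/40*(-22) + 44982)/((550 + 1468)*(-10 + 1) - 14177) = (11/20 + 44982)/(2018*(-9) - 14177) = 899651/(20*(-18162 - 14177)) = (899651/20)/(-32339) = (899651/20)*(-1/32339) = -899651/646780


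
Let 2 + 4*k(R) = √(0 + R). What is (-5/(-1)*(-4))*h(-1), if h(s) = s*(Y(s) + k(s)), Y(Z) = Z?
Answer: -30 + 5*I ≈ -30.0 + 5.0*I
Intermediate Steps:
k(R) = -½ + √R/4 (k(R) = -½ + √(0 + R)/4 = -½ + √R/4)
h(s) = s*(-½ + s + √s/4) (h(s) = s*(s + (-½ + √s/4)) = s*(-½ + s + √s/4))
(-5/(-1)*(-4))*h(-1) = (-5/(-1)*(-4))*((¼)*(-1)*(-2 + √(-1) + 4*(-1))) = (-5*(-1)*(-4))*((¼)*(-1)*(-2 + I - 4)) = (5*(-4))*((¼)*(-1)*(-6 + I)) = -20*(3/2 - I/4) = -30 + 5*I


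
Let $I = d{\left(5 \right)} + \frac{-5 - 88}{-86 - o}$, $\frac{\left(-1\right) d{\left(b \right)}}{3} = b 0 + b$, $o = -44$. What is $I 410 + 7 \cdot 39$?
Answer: $- \frac{34784}{7} \approx -4969.1$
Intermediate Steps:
$d{\left(b \right)} = - 3 b$ ($d{\left(b \right)} = - 3 \left(b 0 + b\right) = - 3 \left(0 + b\right) = - 3 b$)
$I = - \frac{179}{14}$ ($I = \left(-3\right) 5 + \frac{-5 - 88}{-86 - -44} = -15 - \frac{93}{-86 + 44} = -15 - \frac{93}{-42} = -15 - - \frac{31}{14} = -15 + \frac{31}{14} = - \frac{179}{14} \approx -12.786$)
$I 410 + 7 \cdot 39 = \left(- \frac{179}{14}\right) 410 + 7 \cdot 39 = - \frac{36695}{7} + 273 = - \frac{34784}{7}$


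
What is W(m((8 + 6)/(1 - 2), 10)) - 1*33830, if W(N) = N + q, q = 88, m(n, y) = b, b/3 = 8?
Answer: -33718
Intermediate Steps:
b = 24 (b = 3*8 = 24)
m(n, y) = 24
W(N) = 88 + N (W(N) = N + 88 = 88 + N)
W(m((8 + 6)/(1 - 2), 10)) - 1*33830 = (88 + 24) - 1*33830 = 112 - 33830 = -33718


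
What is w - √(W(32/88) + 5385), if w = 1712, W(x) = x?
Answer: 1712 - √651629/11 ≈ 1638.6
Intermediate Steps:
w - √(W(32/88) + 5385) = 1712 - √(32/88 + 5385) = 1712 - √(32*(1/88) + 5385) = 1712 - √(4/11 + 5385) = 1712 - √(59239/11) = 1712 - √651629/11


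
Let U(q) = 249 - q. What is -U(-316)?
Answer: -565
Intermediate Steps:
-U(-316) = -(249 - 1*(-316)) = -(249 + 316) = -1*565 = -565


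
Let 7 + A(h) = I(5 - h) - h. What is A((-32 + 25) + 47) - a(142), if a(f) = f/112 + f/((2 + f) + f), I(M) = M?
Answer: -670785/8008 ≈ -83.764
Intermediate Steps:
a(f) = f/112 + f/(2 + 2*f) (a(f) = f*(1/112) + f/(2 + 2*f) = f/112 + f/(2 + 2*f))
A(h) = -2 - 2*h (A(h) = -7 + ((5 - h) - h) = -7 + (5 - 2*h) = -2 - 2*h)
A((-32 + 25) + 47) - a(142) = (-2 - 2*((-32 + 25) + 47)) - 142*(57 + 142)/(112*(1 + 142)) = (-2 - 2*(-7 + 47)) - 142*199/(112*143) = (-2 - 2*40) - 142*199/(112*143) = (-2 - 80) - 1*14129/8008 = -82 - 14129/8008 = -670785/8008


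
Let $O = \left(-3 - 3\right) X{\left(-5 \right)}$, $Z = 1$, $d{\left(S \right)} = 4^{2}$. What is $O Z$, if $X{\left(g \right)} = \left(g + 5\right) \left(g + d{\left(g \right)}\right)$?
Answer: $0$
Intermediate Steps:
$d{\left(S \right)} = 16$
$X{\left(g \right)} = \left(5 + g\right) \left(16 + g\right)$ ($X{\left(g \right)} = \left(g + 5\right) \left(g + 16\right) = \left(5 + g\right) \left(16 + g\right)$)
$O = 0$ ($O = \left(-3 - 3\right) \left(80 + \left(-5\right)^{2} + 21 \left(-5\right)\right) = - 6 \left(80 + 25 - 105\right) = \left(-6\right) 0 = 0$)
$O Z = 0 \cdot 1 = 0$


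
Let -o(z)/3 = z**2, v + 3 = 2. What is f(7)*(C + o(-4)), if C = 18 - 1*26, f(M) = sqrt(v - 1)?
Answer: -56*I*sqrt(2) ≈ -79.196*I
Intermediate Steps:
v = -1 (v = -3 + 2 = -1)
f(M) = I*sqrt(2) (f(M) = sqrt(-1 - 1) = sqrt(-2) = I*sqrt(2))
C = -8 (C = 18 - 26 = -8)
o(z) = -3*z**2
f(7)*(C + o(-4)) = (I*sqrt(2))*(-8 - 3*(-4)**2) = (I*sqrt(2))*(-8 - 3*16) = (I*sqrt(2))*(-8 - 48) = (I*sqrt(2))*(-56) = -56*I*sqrt(2)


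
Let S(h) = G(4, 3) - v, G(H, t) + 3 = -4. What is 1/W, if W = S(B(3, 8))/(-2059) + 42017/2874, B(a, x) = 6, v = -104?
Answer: 5917566/86234225 ≈ 0.068622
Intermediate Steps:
G(H, t) = -7 (G(H, t) = -3 - 4 = -7)
S(h) = 97 (S(h) = -7 - 1*(-104) = -7 + 104 = 97)
W = 86234225/5917566 (W = 97/(-2059) + 42017/2874 = 97*(-1/2059) + 42017*(1/2874) = -97/2059 + 42017/2874 = 86234225/5917566 ≈ 14.573)
1/W = 1/(86234225/5917566) = 5917566/86234225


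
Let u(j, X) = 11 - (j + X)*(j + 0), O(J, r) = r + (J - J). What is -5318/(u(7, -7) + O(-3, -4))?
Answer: -5318/7 ≈ -759.71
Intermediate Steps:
O(J, r) = r (O(J, r) = r + 0 = r)
u(j, X) = 11 - j*(X + j) (u(j, X) = 11 - (X + j)*j = 11 - j*(X + j))
-5318/(u(7, -7) + O(-3, -4)) = -5318/((11 - 1*7² - 1*(-7)*7) - 4) = -5318/((11 - 1*49 + 49) - 4) = -5318/((11 - 49 + 49) - 4) = -5318/(11 - 4) = -5318/7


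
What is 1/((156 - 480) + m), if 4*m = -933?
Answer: -4/2229 ≈ -0.0017945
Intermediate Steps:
m = -933/4 (m = (1/4)*(-933) = -933/4 ≈ -233.25)
1/((156 - 480) + m) = 1/((156 - 480) - 933/4) = 1/(-324 - 933/4) = 1/(-2229/4) = -4/2229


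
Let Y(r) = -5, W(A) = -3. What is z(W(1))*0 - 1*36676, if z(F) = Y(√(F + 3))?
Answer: -36676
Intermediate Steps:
z(F) = -5
z(W(1))*0 - 1*36676 = -5*0 - 1*36676 = 0 - 36676 = -36676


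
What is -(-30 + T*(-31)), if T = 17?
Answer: 557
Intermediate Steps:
-(-30 + T*(-31)) = -(-30 + 17*(-31)) = -(-30 - 527) = -1*(-557) = 557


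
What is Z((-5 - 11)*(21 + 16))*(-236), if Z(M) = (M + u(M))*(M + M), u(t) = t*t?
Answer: 97762633728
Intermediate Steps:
u(t) = t**2
Z(M) = 2*M*(M + M**2) (Z(M) = (M + M**2)*(M + M) = (M + M**2)*(2*M) = 2*M*(M + M**2))
Z((-5 - 11)*(21 + 16))*(-236) = (2*((-5 - 11)*(21 + 16))**2*(1 + (-5 - 11)*(21 + 16)))*(-236) = (2*(-16*37)**2*(1 - 16*37))*(-236) = (2*(-592)**2*(1 - 592))*(-236) = (2*350464*(-591))*(-236) = -414248448*(-236) = 97762633728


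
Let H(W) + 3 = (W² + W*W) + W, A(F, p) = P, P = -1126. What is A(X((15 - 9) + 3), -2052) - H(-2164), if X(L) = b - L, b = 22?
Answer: -9364751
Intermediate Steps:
X(L) = 22 - L
A(F, p) = -1126
H(W) = -3 + W + 2*W² (H(W) = -3 + ((W² + W*W) + W) = -3 + ((W² + W²) + W) = -3 + (2*W² + W) = -3 + (W + 2*W²) = -3 + W + 2*W²)
A(X((15 - 9) + 3), -2052) - H(-2164) = -1126 - (-3 - 2164 + 2*(-2164)²) = -1126 - (-3 - 2164 + 2*4682896) = -1126 - (-3 - 2164 + 9365792) = -1126 - 1*9363625 = -1126 - 9363625 = -9364751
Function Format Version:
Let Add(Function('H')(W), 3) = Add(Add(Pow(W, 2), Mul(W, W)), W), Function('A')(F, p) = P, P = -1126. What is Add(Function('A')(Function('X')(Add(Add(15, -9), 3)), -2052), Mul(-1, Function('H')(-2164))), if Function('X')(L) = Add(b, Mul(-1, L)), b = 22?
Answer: -9364751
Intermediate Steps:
Function('X')(L) = Add(22, Mul(-1, L))
Function('A')(F, p) = -1126
Function('H')(W) = Add(-3, W, Mul(2, Pow(W, 2))) (Function('H')(W) = Add(-3, Add(Add(Pow(W, 2), Mul(W, W)), W)) = Add(-3, Add(Add(Pow(W, 2), Pow(W, 2)), W)) = Add(-3, Add(Mul(2, Pow(W, 2)), W)) = Add(-3, Add(W, Mul(2, Pow(W, 2)))) = Add(-3, W, Mul(2, Pow(W, 2))))
Add(Function('A')(Function('X')(Add(Add(15, -9), 3)), -2052), Mul(-1, Function('H')(-2164))) = Add(-1126, Mul(-1, Add(-3, -2164, Mul(2, Pow(-2164, 2))))) = Add(-1126, Mul(-1, Add(-3, -2164, Mul(2, 4682896)))) = Add(-1126, Mul(-1, Add(-3, -2164, 9365792))) = Add(-1126, Mul(-1, 9363625)) = Add(-1126, -9363625) = -9364751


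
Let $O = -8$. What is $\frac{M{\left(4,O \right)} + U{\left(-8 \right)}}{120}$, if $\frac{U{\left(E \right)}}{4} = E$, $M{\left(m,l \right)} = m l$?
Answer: $- \frac{8}{15} \approx -0.53333$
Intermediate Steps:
$M{\left(m,l \right)} = l m$
$U{\left(E \right)} = 4 E$
$\frac{M{\left(4,O \right)} + U{\left(-8 \right)}}{120} = \frac{\left(-8\right) 4 + 4 \left(-8\right)}{120} = \frac{-32 - 32}{120} = \frac{1}{120} \left(-64\right) = - \frac{8}{15}$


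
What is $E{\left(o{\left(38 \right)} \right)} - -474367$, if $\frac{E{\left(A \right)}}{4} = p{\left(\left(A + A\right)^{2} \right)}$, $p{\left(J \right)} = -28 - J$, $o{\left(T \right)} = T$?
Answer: $451151$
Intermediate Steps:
$E{\left(A \right)} = -112 - 16 A^{2}$ ($E{\left(A \right)} = 4 \left(-28 - \left(A + A\right)^{2}\right) = 4 \left(-28 - \left(2 A\right)^{2}\right) = 4 \left(-28 - 4 A^{2}\right) = -112 - 16 A^{2}$)
$E{\left(o{\left(38 \right)} \right)} - -474367 = \left(-112 - 16 \cdot 38^{2}\right) - -474367 = \left(-112 - 23104\right) + 474367 = -23216 + 474367 = 451151$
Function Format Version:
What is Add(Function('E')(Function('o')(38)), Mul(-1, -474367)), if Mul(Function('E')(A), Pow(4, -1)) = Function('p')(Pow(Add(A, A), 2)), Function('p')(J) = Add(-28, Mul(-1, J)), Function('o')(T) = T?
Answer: 451151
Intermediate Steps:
Function('E')(A) = Add(-112, Mul(-16, Pow(A, 2))) (Function('E')(A) = Mul(4, Add(-28, Mul(-1, Pow(Add(A, A), 2)))) = Mul(4, Add(-28, Mul(-1, Pow(Mul(2, A), 2)))) = Mul(4, Add(-28, Mul(-1, Mul(4, Pow(A, 2))))) = Mul(4, Add(-28, Mul(-4, Pow(A, 2)))) = Add(-112, Mul(-16, Pow(A, 2))))
Add(Function('E')(Function('o')(38)), Mul(-1, -474367)) = Add(Add(-112, Mul(-16, Pow(38, 2))), Mul(-1, -474367)) = Add(Add(-112, Mul(-16, 1444)), 474367) = Add(Add(-112, -23104), 474367) = Add(-23216, 474367) = 451151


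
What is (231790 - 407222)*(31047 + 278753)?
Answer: -54348833600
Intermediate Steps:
(231790 - 407222)*(31047 + 278753) = -175432*309800 = -54348833600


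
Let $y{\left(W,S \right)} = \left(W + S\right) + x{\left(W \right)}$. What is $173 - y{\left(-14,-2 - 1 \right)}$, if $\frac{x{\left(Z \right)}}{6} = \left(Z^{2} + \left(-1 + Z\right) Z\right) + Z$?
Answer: $-2162$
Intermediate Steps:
$x{\left(Z \right)} = 6 Z + 6 Z^{2} + 6 Z \left(-1 + Z\right)$ ($x{\left(Z \right)} = 6 \left(\left(Z^{2} + \left(-1 + Z\right) Z\right) + Z\right) = 6 \left(\left(Z^{2} + Z \left(-1 + Z\right)\right) + Z\right) = 6 \left(Z + Z^{2} + Z \left(-1 + Z\right)\right) = 6 Z + 6 Z^{2} + 6 Z \left(-1 + Z\right)$)
$y{\left(W,S \right)} = S + W + 12 W^{2}$ ($y{\left(W,S \right)} = \left(W + S\right) + 12 W^{2} = \left(S + W\right) + 12 W^{2} = S + W + 12 W^{2}$)
$173 - y{\left(-14,-2 - 1 \right)} = 173 - \left(\left(-2 - 1\right) - 14 + 12 \left(-14\right)^{2}\right) = 173 - \left(\left(-2 - 1\right) - 14 + 12 \cdot 196\right) = 173 - \left(-3 - 14 + 2352\right) = 173 - 2335 = -2162$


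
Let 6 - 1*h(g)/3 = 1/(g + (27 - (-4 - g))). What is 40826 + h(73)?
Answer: 2409795/59 ≈ 40844.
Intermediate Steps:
h(g) = 18 - 3/(31 + 2*g) (h(g) = 18 - 3/(g + (27 - (-4 - g))) = 18 - 3/(g + (27 + (4 + g))) = 18 - 3/(g + (31 + g)) = 18 - 3/(31 + 2*g))
40826 + h(73) = 40826 + 3*(185 + 12*73)/(31 + 2*73) = 40826 + 3*(185 + 876)/(31 + 146) = 40826 + 3*1061/177 = 40826 + 3*(1/177)*1061 = 40826 + 1061/59 = 2409795/59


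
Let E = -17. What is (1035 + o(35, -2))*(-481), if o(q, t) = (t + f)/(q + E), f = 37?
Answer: -8977865/18 ≈ -4.9877e+5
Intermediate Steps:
o(q, t) = (37 + t)/(-17 + q) (o(q, t) = (t + 37)/(q - 17) = (37 + t)/(-17 + q))
(1035 + o(35, -2))*(-481) = (1035 + (37 - 2)/(-17 + 35))*(-481) = (1035 + 35/18)*(-481) = (18665/18)*(-481) = -8977865/18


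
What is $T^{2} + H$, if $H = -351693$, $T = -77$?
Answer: $-345764$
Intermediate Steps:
$T^{2} + H = \left(-77\right)^{2} - 351693 = 5929 - 351693 = -345764$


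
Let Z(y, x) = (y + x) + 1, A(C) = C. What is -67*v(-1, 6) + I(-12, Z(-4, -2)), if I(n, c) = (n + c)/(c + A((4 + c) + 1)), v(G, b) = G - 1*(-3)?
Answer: -653/5 ≈ -130.60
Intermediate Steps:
v(G, b) = 3 + G (v(G, b) = G + 3 = 3 + G)
Z(y, x) = 1 + x + y (Z(y, x) = (x + y) + 1 = 1 + x + y)
I(n, c) = (c + n)/(5 + 2*c) (I(n, c) = (n + c)/(c + ((4 + c) + 1)) = (c + n)/(c + (5 + c)) = (c + n)/(5 + 2*c))
-67*v(-1, 6) + I(-12, Z(-4, -2)) = -67*(3 - 1) + ((1 - 2 - 4) - 12)/(5 + 2*(1 - 2 - 4)) = -67*2 + (-5 - 12)/(5 + 2*(-5)) = -134 - 17/(5 - 10) = -134 - 17/(-5) = -134 - 1/5*(-17) = -134 + 17/5 = -653/5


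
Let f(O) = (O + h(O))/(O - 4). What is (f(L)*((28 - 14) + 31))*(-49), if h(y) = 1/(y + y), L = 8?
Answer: -284445/64 ≈ -4444.5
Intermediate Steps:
h(y) = 1/(2*y)
f(O) = (O + 1/(2*O))/(-4 + O) (f(O) = (O + 1/(2*O))/(O - 4) = (O + 1/(2*O))/(-4 + O))
(f(L)*((28 - 14) + 31))*(-49) = (((½ + 8²)/(8*(-4 + 8)))*((28 - 14) + 31))*(-49) = (((⅛)*(½ + 64)/4)*(14 + 31))*(-49) = (((⅛)*(¼)*(129/2))*45)*(-49) = ((129/64)*45)*(-49) = (5805/64)*(-49) = -284445/64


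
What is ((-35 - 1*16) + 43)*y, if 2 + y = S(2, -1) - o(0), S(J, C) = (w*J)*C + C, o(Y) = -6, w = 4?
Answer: 40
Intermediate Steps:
S(J, C) = C + 4*C*J (S(J, C) = (4*J)*C + C = 4*C*J + C = C + 4*C*J)
y = -5 (y = -2 + (-(1 + 4*2) - 1*(-6)) = -2 + (-(1 + 8) + 6) = -2 + (-1*9 + 6) = -2 + (-9 + 6) = -2 - 3 = -5)
((-35 - 1*16) + 43)*y = ((-35 - 1*16) + 43)*(-5) = ((-35 - 16) + 43)*(-5) = (-51 + 43)*(-5) = -8*(-5) = 40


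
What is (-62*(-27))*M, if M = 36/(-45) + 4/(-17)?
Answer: -147312/85 ≈ -1733.1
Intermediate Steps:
M = -88/85 (M = 36*(-1/45) + 4*(-1/17) = -4/5 - 4/17 = -88/85 ≈ -1.0353)
(-62*(-27))*M = -62*(-27)*(-88/85) = 1674*(-88/85) = -147312/85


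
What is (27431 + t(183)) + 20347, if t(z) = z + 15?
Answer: 47976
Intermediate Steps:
t(z) = 15 + z
(27431 + t(183)) + 20347 = (27431 + (15 + 183)) + 20347 = (27431 + 198) + 20347 = 27629 + 20347 = 47976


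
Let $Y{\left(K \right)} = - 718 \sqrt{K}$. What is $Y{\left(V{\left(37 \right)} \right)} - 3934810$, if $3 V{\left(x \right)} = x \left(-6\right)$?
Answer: $-3934810 - 718 i \sqrt{74} \approx -3.9348 \cdot 10^{6} - 6176.5 i$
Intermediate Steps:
$V{\left(x \right)} = - 2 x$ ($V{\left(x \right)} = \frac{x \left(-6\right)}{3} = \frac{\left(-6\right) x}{3} = - 2 x$)
$Y{\left(V{\left(37 \right)} \right)} - 3934810 = - 718 \sqrt{\left(-2\right) 37} - 3934810 = - 718 \sqrt{-74} - 3934810 = - 718 i \sqrt{74} - 3934810 = -3934810 - 718 i \sqrt{74}$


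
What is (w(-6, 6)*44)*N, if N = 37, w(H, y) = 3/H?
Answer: -814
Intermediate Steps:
(w(-6, 6)*44)*N = ((3/(-6))*44)*37 = ((3*(-⅙))*44)*37 = -½*44*37 = -22*37 = -814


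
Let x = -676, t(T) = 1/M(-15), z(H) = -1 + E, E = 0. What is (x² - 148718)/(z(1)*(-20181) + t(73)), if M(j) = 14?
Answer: 4315612/282535 ≈ 15.275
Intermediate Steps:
z(H) = -1 (z(H) = -1 + 0 = -1)
t(T) = 1/14
(x² - 148718)/(z(1)*(-20181) + t(73)) = ((-676)² - 148718)/(-1*(-20181) + 1/14) = (456976 - 148718)/(20181 + 1/14) = 308258/(282535/14) = 308258*(14/282535) = 4315612/282535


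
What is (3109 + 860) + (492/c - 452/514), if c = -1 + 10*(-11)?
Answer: 37690711/9509 ≈ 3963.7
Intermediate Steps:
c = -111 (c = -1 - 110 = -111)
(3109 + 860) + (492/c - 452/514) = (3109 + 860) + (492/(-111) - 452/514) = 3969 + (492*(-1/111) - 452*1/514) = 3969 + (-164/37 - 226/257) = 3969 - 50510/9509 = 37690711/9509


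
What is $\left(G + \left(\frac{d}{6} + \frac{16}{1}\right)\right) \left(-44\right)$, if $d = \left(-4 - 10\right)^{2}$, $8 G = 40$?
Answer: $- \frac{7084}{3} \approx -2361.3$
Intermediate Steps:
$G = 5$ ($G = \frac{1}{8} \cdot 40 = 5$)
$d = 196$ ($d = \left(-4 - 10\right)^{2} = \left(-14\right)^{2} = 196$)
$\left(G + \left(\frac{d}{6} + \frac{16}{1}\right)\right) \left(-44\right) = \left(5 + \left(\frac{196}{6} + \frac{16}{1}\right)\right) \left(-44\right) = \left(5 + \left(196 \cdot \frac{1}{6} + 16 \cdot 1\right)\right) \left(-44\right) = \left(5 + \left(\frac{98}{3} + 16\right)\right) \left(-44\right) = \left(5 + \frac{146}{3}\right) \left(-44\right) = \frac{161}{3} \left(-44\right) = - \frac{7084}{3}$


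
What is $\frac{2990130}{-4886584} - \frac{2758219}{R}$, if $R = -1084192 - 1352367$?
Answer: $\frac{3096320335613}{5953225112228} \approx 0.52011$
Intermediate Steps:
$R = -2436559$ ($R = -1084192 - 1352367 = -2436559$)
$\frac{2990130}{-4886584} - \frac{2758219}{R} = \frac{2990130}{-4886584} - \frac{2758219}{-2436559} = 2990130 \left(- \frac{1}{4886584}\right) - - \frac{2758219}{2436559} = - \frac{1495065}{2443292} + \frac{2758219}{2436559} = \frac{3096320335613}{5953225112228}$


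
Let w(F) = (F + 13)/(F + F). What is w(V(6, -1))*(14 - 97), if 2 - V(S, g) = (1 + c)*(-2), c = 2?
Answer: -1743/16 ≈ -108.94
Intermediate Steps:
V(S, g) = 8 (V(S, g) = 2 - (1 + 2)*(-2) = 2 - 3*(-2) = 2 - 1*(-6) = 2 + 6 = 8)
w(F) = (13 + F)/(2*F) (w(F) = (13 + F)/((2*F)) = (13 + F)*(1/(2*F)) = (13 + F)/(2*F))
w(V(6, -1))*(14 - 97) = ((½)*(13 + 8)/8)*(14 - 97) = ((½)*(⅛)*21)*(-83) = (21/16)*(-83) = -1743/16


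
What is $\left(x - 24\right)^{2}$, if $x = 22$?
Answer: $4$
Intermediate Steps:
$\left(x - 24\right)^{2} = \left(22 - 24\right)^{2} = \left(-2\right)^{2} = 4$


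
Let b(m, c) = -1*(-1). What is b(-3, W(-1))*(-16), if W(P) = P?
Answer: -16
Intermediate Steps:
b(m, c) = 1
b(-3, W(-1))*(-16) = 1*(-16) = -16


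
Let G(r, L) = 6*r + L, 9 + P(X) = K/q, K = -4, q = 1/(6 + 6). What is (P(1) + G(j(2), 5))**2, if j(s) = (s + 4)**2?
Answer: 26896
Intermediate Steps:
q = 1/12 ≈ 0.083333
j(s) = (4 + s)**2
P(X) = -57 (P(X) = -9 - 4/1/12 = -9 - 4*12 = -9 - 48 = -57)
G(r, L) = L + 6*r
(P(1) + G(j(2), 5))**2 = (-57 + (5 + 6*(4 + 2)**2))**2 = (-57 + (5 + 6*6**2))**2 = (-57 + (5 + 6*36))**2 = (-57 + (5 + 216))**2 = (-57 + 221)**2 = 164**2 = 26896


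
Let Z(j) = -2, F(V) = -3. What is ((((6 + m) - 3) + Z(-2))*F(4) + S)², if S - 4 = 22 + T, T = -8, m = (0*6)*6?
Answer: 225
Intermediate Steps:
m = 0 (m = 0*6 = 0)
S = 18 (S = 4 + (22 - 8) = 4 + 14 = 18)
((((6 + m) - 3) + Z(-2))*F(4) + S)² = ((((6 + 0) - 3) - 2)*(-3) + 18)² = (((6 - 3) - 2)*(-3) + 18)² = ((3 - 2)*(-3) + 18)² = (1*(-3) + 18)² = (-3 + 18)² = 15² = 225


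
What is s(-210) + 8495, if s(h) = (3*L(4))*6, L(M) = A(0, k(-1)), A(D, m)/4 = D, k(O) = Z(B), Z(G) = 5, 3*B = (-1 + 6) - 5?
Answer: 8495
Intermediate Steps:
B = 0 (B = ((-1 + 6) - 5)/3 = (5 - 5)/3 = (1/3)*0 = 0)
k(O) = 5
A(D, m) = 4*D
L(M) = 0 (L(M) = 4*0 = 0)
s(h) = 0 (s(h) = (3*0)*6 = 0*6 = 0)
s(-210) + 8495 = 0 + 8495 = 8495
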